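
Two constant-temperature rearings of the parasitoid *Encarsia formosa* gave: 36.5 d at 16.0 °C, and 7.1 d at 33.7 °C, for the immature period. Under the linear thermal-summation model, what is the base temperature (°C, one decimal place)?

11.7 °C

Linear rate model ⇒ the product D·(T − T_b) is constant across temperatures.
36.5·(16.0 − T_b) = 7.1·(33.7 − T_b)
T_b = (36.5·16.0 − 7.1·33.7) / (36.5 − 7.1) = 344.73 / 29.4 = 11.726 °C ≈ 11.7 °C.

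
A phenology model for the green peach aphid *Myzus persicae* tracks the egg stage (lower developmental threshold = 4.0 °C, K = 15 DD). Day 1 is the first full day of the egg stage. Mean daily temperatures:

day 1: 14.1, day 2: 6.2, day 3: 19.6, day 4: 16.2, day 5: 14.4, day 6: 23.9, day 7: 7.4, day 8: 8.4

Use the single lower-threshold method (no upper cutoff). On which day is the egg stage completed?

day 3

Daily DD above 4.0 °C: 10.1, 2.2, 15.6, 12.2, 10.4, 19.9, 3.4, 4.4.
Cumulative: 10.1, 12.3, 27.9, 40.1, 50.5, 70.4, 73.8, 78.2.
The total first reaches 15 DD on day 3.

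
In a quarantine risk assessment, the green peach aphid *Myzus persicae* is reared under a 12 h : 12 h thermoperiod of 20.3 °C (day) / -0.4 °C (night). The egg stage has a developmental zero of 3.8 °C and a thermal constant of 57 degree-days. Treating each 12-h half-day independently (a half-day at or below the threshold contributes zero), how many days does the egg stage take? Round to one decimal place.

6.9 days

Day half: max(0, 20.3 − 3.8) × 0.5 = 16.5 × 0.5 = 8.25 DD.
Night half: max(0, -0.4 − 3.8) × 0.5 = 0.0 × 0.5 = 0.00 DD.
Per 24 h: 8.25 DD/day.
Duration = 57 / 8.25 = 6.909 ≈ 6.9 days.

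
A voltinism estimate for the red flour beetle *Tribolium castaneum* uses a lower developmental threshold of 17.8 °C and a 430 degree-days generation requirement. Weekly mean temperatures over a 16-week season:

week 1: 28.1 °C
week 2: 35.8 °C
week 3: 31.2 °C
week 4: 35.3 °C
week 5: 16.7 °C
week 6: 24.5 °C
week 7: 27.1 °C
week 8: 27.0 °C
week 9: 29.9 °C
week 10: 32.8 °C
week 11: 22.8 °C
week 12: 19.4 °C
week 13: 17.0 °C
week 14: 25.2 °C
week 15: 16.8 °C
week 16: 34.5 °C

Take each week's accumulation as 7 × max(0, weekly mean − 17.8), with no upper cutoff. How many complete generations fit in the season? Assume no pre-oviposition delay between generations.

2 generations

Weekly DD (7 × max(0, T̄ − 17.8)): 72.1, 126.0, 93.8, 122.5, 0.0, 46.9, 65.1, 64.4, 84.7, 105.0, 35.0, 11.2, 0.0, 51.8, 0.0, 116.9.
Season total = 995.4 DD.
Complete generations = ⌊995.4 / 430⌋ = 2.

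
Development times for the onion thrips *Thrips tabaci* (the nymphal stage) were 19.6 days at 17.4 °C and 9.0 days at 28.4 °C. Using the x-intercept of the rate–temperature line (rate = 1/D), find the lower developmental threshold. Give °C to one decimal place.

Linear rate model ⇒ the product D·(T − T_b) is constant across temperatures.
19.6·(17.4 − T_b) = 9.0·(28.4 − T_b)
T_b = (19.6·17.4 − 9.0·28.4) / (19.6 − 9.0) = 85.44 / 10.6 = 8.060 °C ≈ 8.1 °C.

8.1 °C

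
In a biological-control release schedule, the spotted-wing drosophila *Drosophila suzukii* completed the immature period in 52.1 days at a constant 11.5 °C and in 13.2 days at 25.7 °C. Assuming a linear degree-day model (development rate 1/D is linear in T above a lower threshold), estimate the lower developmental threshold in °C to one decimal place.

Linear rate model ⇒ the product D·(T − T_b) is constant across temperatures.
52.1·(11.5 − T_b) = 13.2·(25.7 − T_b)
T_b = (52.1·11.5 − 13.2·25.7) / (52.1 − 13.2) = 259.91 / 38.9 = 6.681 °C ≈ 6.7 °C.

6.7 °C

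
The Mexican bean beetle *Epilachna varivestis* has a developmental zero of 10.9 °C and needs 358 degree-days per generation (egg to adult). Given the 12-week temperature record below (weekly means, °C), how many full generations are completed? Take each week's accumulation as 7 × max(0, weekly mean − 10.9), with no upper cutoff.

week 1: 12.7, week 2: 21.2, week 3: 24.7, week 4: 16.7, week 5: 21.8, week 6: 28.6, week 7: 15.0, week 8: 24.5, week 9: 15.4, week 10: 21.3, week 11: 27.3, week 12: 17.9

Weekly DD (7 × max(0, T̄ − 10.9)): 12.6, 72.1, 96.6, 40.6, 76.3, 123.9, 28.7, 95.2, 31.5, 72.8, 114.8, 49.0.
Season total = 814.1 DD.
Complete generations = ⌊814.1 / 358⌋ = 2.

2 generations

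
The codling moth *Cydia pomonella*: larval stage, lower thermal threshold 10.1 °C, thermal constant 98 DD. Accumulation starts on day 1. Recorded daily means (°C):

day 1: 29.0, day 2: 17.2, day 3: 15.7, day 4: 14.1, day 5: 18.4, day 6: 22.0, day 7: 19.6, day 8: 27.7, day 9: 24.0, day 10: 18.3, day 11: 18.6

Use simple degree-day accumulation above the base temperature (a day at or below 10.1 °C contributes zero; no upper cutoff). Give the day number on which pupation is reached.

day 10

Daily DD above 10.1 °C: 18.9, 7.1, 5.6, 4.0, 8.3, 11.9, 9.5, 17.6, 13.9, 8.2, 8.5.
Cumulative: 18.9, 26.0, 31.6, 35.6, 43.9, 55.8, 65.3, 82.9, 96.8, 105.0, 113.5.
The total first reaches 98 DD on day 10.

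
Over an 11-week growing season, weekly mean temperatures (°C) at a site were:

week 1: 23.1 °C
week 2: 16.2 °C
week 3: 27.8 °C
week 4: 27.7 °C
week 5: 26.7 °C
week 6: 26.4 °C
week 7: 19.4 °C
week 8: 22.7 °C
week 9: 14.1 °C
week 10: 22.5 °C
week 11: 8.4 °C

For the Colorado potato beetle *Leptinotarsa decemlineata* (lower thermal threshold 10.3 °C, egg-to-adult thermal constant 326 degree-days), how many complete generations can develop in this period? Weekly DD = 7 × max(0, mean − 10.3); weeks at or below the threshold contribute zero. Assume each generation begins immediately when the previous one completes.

Weekly DD (7 × max(0, T̄ − 10.3)): 89.6, 41.3, 122.5, 121.8, 114.8, 112.7, 63.7, 86.8, 26.6, 85.4, 0.0.
Season total = 865.2 DD.
Complete generations = ⌊865.2 / 326⌋ = 2.

2 generations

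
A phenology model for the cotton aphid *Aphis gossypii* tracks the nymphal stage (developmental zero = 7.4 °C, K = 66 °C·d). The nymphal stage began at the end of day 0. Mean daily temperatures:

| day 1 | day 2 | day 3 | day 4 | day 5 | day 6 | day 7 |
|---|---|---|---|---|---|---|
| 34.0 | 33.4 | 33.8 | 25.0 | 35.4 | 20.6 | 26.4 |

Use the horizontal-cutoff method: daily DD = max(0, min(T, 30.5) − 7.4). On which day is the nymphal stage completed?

Daily DD above 7.4 °C (capped at 23.1): 23.1, 23.1, 23.1, 17.6, 23.1, 13.2, 19.0.
Cumulative: 23.1, 46.2, 69.3, 86.9, 110.0, 123.2, 142.2.
The total first reaches 66 DD on day 3.

day 3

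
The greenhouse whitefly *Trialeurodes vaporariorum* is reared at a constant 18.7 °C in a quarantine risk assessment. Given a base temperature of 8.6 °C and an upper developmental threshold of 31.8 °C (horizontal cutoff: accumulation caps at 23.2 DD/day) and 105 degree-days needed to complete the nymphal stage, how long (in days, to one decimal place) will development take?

10.4 days

Daily accumulation = 18.7 − 8.6 = 10.1 DD/day.
Duration = 105 / 10.1 = 10.396 ≈ 10.4 days.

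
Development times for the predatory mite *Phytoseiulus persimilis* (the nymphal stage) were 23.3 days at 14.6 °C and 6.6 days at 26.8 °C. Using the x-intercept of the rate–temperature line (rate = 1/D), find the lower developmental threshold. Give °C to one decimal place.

Linear rate model ⇒ the product D·(T − T_b) is constant across temperatures.
23.3·(14.6 − T_b) = 6.6·(26.8 − T_b)
T_b = (23.3·14.6 − 6.6·26.8) / (23.3 − 6.6) = 163.30 / 16.7 = 9.778 °C ≈ 9.8 °C.

9.8 °C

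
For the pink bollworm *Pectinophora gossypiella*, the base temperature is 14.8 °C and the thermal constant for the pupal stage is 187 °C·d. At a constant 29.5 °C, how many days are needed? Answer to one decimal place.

12.7 days

Daily accumulation = 29.5 − 14.8 = 14.7 DD/day.
Duration = 187 / 14.7 = 12.721 ≈ 12.7 days.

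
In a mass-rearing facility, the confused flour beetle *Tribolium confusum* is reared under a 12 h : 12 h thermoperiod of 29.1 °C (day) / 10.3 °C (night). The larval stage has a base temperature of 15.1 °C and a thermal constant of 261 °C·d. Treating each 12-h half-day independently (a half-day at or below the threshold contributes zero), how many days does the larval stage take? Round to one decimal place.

Day half: max(0, 29.1 − 15.1) × 0.5 = 14.0 × 0.5 = 7.00 DD.
Night half: max(0, 10.3 − 15.1) × 0.5 = 0.0 × 0.5 = 0.00 DD.
Per 24 h: 7.00 DD/day.
Duration = 261 / 7.00 = 37.286 ≈ 37.3 days.

37.3 days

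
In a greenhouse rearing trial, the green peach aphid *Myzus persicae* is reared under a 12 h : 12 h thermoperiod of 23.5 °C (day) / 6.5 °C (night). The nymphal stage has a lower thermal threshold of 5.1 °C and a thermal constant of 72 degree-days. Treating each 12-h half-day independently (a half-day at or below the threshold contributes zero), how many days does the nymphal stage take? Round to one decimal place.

Day half: max(0, 23.5 − 5.1) × 0.5 = 18.4 × 0.5 = 9.20 DD.
Night half: max(0, 6.5 − 5.1) × 0.5 = 1.4 × 0.5 = 0.70 DD.
Per 24 h: 9.90 DD/day.
Duration = 72 / 9.90 = 7.273 ≈ 7.3 days.

7.3 days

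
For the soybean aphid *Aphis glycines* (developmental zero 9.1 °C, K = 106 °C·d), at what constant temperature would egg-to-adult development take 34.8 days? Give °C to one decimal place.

12.1 °C

Required daily accumulation = 106 / 34.8 = 3.046 DD/day.
T = T_base + 3.046 = 9.1 + 3.046 = 12.146 ≈ 12.1 °C.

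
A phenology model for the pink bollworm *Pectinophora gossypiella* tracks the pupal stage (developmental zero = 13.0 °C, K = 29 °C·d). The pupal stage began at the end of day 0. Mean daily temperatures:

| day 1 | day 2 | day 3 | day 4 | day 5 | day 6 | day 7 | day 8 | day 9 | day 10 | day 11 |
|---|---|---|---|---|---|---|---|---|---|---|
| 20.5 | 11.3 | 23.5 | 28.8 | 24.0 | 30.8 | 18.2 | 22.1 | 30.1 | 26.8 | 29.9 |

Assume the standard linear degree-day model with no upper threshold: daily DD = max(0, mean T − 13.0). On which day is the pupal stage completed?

day 4

Daily DD above 13.0 °C: 7.5, 0.0, 10.5, 15.8, 11.0, 17.8, 5.2, 9.1, 17.1, 13.8, 16.9.
Cumulative: 7.5, 7.5, 18.0, 33.8, 44.8, 62.6, 67.8, 76.9, 94.0, 107.8, 124.7.
The total first reaches 29 DD on day 4.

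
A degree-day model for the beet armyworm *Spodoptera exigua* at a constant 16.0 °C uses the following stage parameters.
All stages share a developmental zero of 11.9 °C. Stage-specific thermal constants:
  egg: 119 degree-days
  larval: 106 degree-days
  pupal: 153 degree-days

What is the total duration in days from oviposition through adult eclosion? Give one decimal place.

Daily accumulation at 16.0 °C = 16.0 − 11.9 = 4.1 DD/day.
Total K = 119 + 106 + 153 = 378 DD.
Total duration = 378 / 4.1 = 92.195 ≈ 92.2 days.

92.2 days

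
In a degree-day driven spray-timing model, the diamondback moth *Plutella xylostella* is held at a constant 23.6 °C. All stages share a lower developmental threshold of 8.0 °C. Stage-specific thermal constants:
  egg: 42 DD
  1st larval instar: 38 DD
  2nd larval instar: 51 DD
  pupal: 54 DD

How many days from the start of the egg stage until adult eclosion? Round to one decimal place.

Daily accumulation at 23.6 °C = 23.6 − 8.0 = 15.6 DD/day.
Total K = 42 + 38 + 51 + 54 = 185 DD.
Total duration = 185 / 15.6 = 11.859 ≈ 11.9 days.

11.9 days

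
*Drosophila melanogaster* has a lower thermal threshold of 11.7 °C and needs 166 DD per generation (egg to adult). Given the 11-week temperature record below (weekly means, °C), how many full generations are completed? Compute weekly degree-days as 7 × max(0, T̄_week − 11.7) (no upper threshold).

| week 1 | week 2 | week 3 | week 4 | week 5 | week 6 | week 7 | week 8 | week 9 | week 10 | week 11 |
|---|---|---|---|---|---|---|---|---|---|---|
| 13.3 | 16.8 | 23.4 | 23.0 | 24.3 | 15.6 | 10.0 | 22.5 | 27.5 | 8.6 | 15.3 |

3 generations

Weekly DD (7 × max(0, T̄ − 11.7)): 11.2, 35.7, 81.9, 79.1, 88.2, 27.3, 0.0, 75.6, 110.6, 0.0, 25.2.
Season total = 534.8 DD.
Complete generations = ⌊534.8 / 166⌋ = 3.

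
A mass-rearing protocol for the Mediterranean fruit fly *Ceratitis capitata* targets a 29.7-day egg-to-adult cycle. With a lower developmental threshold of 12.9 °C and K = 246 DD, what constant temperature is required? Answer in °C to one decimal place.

Required daily accumulation = 246 / 29.7 = 8.283 DD/day.
T = T_base + 8.283 = 12.9 + 8.283 = 21.183 ≈ 21.2 °C.

21.2 °C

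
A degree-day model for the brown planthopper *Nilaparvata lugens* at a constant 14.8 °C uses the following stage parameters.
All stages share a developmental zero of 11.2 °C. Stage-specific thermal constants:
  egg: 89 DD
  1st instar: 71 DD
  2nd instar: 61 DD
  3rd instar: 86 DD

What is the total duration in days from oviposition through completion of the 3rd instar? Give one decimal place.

85.3 days

Daily accumulation at 14.8 °C = 14.8 − 11.2 = 3.6 DD/day.
Total K = 89 + 71 + 61 + 86 = 307 DD.
Total duration = 307 / 3.6 = 85.278 ≈ 85.3 days.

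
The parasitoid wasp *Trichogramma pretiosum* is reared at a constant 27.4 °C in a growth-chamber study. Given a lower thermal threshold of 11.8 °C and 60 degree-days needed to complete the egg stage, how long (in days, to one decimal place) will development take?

Daily accumulation = 27.4 − 11.8 = 15.6 DD/day.
Duration = 60 / 15.6 = 3.846 ≈ 3.8 days.

3.8 days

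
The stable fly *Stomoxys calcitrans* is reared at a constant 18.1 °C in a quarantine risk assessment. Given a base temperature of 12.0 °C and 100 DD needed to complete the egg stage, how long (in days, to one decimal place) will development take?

Daily accumulation = 18.1 − 12.0 = 6.1 DD/day.
Duration = 100 / 6.1 = 16.393 ≈ 16.4 days.

16.4 days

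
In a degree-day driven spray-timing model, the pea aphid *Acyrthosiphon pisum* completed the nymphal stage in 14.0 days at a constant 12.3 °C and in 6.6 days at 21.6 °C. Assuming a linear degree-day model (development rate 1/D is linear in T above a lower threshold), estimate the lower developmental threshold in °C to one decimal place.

4.0 °C

Under the model K = D·(T − T_b), so D₁·(T₁ − T_b) = D₂·(T₂ − T_b).
14.0·(12.3 − T_b) = 6.6·(21.6 − T_b)
T_b = (14.0·12.3 − 6.6·21.6) / (14.0 − 6.6) = 29.64 / 7.4 = 4.005 °C ≈ 4.0 °C.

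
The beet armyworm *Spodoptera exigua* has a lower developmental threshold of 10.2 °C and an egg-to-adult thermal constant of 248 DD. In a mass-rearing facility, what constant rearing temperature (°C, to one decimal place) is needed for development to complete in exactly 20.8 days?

22.1 °C

Required daily accumulation = 248 / 20.8 = 11.923 DD/day.
T = T_base + 11.923 = 10.2 + 11.923 = 22.123 ≈ 22.1 °C.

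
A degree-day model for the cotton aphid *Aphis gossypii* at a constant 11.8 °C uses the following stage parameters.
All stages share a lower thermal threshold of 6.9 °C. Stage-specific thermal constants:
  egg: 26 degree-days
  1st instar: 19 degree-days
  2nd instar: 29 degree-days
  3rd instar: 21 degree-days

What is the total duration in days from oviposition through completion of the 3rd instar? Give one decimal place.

Daily accumulation at 11.8 °C = 11.8 − 6.9 = 4.9 DD/day.
Total K = 26 + 19 + 29 + 21 = 95 DD.
Total duration = 95 / 4.9 = 19.388 ≈ 19.4 days.

19.4 days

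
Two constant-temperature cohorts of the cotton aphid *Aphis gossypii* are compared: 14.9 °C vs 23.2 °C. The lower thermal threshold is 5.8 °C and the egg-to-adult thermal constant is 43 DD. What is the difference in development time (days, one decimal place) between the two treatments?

2.3 days

At 14.9 °C: 43 / (14.9 − 5.8) = 43 / 9.1 = 4.725 d.
At 23.2 °C: 43 / (23.2 − 5.8) = 43 / 17.4 = 2.471 d.
Difference = |4.725 − 2.471| = 2.254 ≈ 2.3 days.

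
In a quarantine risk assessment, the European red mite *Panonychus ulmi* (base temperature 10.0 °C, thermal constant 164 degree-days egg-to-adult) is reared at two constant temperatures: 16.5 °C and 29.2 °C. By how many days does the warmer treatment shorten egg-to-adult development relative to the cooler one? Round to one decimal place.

At 16.5 °C: 164 / (16.5 − 10.0) = 164 / 6.5 = 25.231 d.
At 29.2 °C: 164 / (29.2 − 10.0) = 164 / 19.2 = 8.542 d.
Difference = |25.231 − 8.542| = 16.689 ≈ 16.7 days.

16.7 days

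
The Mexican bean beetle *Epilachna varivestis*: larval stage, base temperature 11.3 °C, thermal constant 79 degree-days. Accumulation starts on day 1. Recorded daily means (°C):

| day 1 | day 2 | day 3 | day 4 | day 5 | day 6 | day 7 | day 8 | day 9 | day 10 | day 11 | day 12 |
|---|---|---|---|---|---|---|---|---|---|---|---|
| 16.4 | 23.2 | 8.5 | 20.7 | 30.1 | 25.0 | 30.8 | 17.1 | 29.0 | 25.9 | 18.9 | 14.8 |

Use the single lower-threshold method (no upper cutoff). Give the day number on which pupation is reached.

Daily DD above 11.3 °C: 5.1, 11.9, 0.0, 9.4, 18.8, 13.7, 19.5, 5.8, 17.7, 14.6, 7.6, 3.5.
Cumulative: 5.1, 17.0, 17.0, 26.4, 45.2, 58.9, 78.4, 84.2, 101.9, 116.5, 124.1, 127.6.
The total first reaches 79 DD on day 8.

day 8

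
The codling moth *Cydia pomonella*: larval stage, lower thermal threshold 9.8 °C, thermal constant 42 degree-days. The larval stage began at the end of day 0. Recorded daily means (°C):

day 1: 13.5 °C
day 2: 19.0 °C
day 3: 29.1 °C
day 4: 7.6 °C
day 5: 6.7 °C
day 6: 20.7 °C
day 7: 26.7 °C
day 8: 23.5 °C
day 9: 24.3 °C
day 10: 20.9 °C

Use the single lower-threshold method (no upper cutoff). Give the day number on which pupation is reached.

day 6

Daily DD above 9.8 °C: 3.7, 9.2, 19.3, 0.0, 0.0, 10.9, 16.9, 13.7, 14.5, 11.1.
Cumulative: 3.7, 12.9, 32.2, 32.2, 32.2, 43.1, 60.0, 73.7, 88.2, 99.3.
The total first reaches 42 DD on day 6.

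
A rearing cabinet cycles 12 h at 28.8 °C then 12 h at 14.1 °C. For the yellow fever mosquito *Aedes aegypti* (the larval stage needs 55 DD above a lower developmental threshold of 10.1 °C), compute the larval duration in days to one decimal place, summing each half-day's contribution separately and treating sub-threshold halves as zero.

4.8 days

Day half: max(0, 28.8 − 10.1) × 0.5 = 18.7 × 0.5 = 9.35 DD.
Night half: max(0, 14.1 − 10.1) × 0.5 = 4.0 × 0.5 = 2.00 DD.
Per 24 h: 11.35 DD/day.
Duration = 55 / 11.35 = 4.846 ≈ 4.8 days.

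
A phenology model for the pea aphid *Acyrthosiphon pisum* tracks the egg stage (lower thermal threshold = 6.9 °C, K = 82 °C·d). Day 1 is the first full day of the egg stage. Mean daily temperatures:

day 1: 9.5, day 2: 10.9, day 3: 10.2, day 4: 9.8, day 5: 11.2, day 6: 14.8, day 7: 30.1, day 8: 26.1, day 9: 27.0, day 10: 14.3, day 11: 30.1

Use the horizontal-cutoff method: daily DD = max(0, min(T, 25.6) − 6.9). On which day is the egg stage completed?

Daily DD above 6.9 °C (capped at 18.7): 2.6, 4.0, 3.3, 2.9, 4.3, 7.9, 18.7, 18.7, 18.7, 7.4, 18.7.
Cumulative: 2.6, 6.6, 9.9, 12.8, 17.1, 25.0, 43.7, 62.4, 81.1, 88.5, 107.2.
The total first reaches 82 DD on day 10.

day 10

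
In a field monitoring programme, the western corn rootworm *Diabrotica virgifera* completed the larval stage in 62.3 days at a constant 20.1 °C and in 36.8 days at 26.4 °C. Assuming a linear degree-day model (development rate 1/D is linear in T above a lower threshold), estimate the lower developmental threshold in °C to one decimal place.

Equal thermal constants: D₁(T₁ − T_b) = D₂(T₂ − T_b).
62.3·(20.1 − T_b) = 36.8·(26.4 − T_b)
T_b = (62.3·20.1 − 36.8·26.4) / (62.3 − 36.8) = 280.71 / 25.5 = 11.008 °C ≈ 11.0 °C.

11.0 °C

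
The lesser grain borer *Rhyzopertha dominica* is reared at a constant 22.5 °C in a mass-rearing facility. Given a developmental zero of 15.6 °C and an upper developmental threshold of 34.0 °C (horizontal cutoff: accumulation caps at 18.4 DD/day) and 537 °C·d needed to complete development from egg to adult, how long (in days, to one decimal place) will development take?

77.8 days

Daily accumulation = 22.5 − 15.6 = 6.9 DD/day.
Duration = 537 / 6.9 = 77.826 ≈ 77.8 days.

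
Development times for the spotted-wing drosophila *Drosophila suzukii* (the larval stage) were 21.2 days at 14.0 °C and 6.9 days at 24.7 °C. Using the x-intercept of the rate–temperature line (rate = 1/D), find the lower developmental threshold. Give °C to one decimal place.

8.8 °C

Under the model K = D·(T − T_b), so D₁·(T₁ − T_b) = D₂·(T₂ − T_b).
21.2·(14.0 − T_b) = 6.9·(24.7 − T_b)
T_b = (21.2·14.0 − 6.9·24.7) / (21.2 − 6.9) = 126.37 / 14.3 = 8.837 °C ≈ 8.8 °C.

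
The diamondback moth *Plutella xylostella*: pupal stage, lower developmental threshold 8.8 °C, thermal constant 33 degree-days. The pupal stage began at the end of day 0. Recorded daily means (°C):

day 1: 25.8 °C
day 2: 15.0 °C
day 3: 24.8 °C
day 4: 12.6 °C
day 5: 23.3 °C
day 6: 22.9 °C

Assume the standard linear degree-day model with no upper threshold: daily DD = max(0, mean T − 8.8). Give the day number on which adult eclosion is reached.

day 3

Daily DD above 8.8 °C: 17.0, 6.2, 16.0, 3.8, 14.5, 14.1.
Cumulative: 17.0, 23.2, 39.2, 43.0, 57.5, 71.6.
The total first reaches 33 DD on day 3.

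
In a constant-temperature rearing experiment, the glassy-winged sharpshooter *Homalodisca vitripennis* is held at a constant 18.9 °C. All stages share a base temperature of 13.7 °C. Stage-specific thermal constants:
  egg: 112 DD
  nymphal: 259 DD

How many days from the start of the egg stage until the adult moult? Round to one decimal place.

Daily accumulation at 18.9 °C = 18.9 − 13.7 = 5.2 DD/day.
Total K = 112 + 259 = 371 DD.
Total duration = 371 / 5.2 = 71.346 ≈ 71.3 days.

71.3 days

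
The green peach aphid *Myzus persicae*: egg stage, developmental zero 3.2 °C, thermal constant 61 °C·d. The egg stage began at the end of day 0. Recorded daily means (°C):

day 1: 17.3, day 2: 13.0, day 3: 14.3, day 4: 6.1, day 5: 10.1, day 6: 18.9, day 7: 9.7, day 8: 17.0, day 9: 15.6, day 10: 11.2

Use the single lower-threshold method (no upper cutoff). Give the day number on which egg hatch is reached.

day 7

Daily DD above 3.2 °C: 14.1, 9.8, 11.1, 2.9, 6.9, 15.7, 6.5, 13.8, 12.4, 8.0.
Cumulative: 14.1, 23.9, 35.0, 37.9, 44.8, 60.5, 67.0, 80.8, 93.2, 101.2.
The total first reaches 61 DD on day 7.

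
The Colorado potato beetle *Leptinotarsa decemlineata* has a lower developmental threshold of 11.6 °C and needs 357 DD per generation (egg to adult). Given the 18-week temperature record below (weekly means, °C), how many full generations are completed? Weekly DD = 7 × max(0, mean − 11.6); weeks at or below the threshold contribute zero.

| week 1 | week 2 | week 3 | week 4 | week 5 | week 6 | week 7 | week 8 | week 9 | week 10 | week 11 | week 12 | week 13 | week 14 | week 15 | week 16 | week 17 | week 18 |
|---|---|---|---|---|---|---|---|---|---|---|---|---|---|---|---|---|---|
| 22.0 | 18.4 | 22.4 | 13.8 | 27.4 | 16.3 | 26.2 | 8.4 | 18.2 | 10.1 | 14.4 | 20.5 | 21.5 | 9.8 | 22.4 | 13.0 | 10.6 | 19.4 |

Weekly DD (7 × max(0, T̄ − 11.6)): 72.8, 47.6, 75.6, 15.4, 110.6, 32.9, 102.2, 0.0, 46.2, 0.0, 19.6, 62.3, 69.3, 0.0, 75.6, 9.8, 0.0, 54.6.
Season total = 794.5 DD.
Complete generations = ⌊794.5 / 357⌋ = 2.

2 generations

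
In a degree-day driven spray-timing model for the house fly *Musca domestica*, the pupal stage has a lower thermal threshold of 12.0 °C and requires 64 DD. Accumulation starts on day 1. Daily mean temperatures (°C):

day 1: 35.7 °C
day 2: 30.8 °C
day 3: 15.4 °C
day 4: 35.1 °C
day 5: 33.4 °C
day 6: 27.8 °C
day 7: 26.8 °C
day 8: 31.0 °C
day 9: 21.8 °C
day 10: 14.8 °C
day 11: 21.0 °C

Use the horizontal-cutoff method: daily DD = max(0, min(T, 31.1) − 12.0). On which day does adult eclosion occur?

Daily DD above 12.0 °C (capped at 19.1): 19.1, 18.8, 3.4, 19.1, 19.1, 15.8, 14.8, 19.0, 9.8, 2.8, 9.0.
Cumulative: 19.1, 37.9, 41.3, 60.4, 79.5, 95.3, 110.1, 129.1, 138.9, 141.7, 150.7.
The total first reaches 64 DD on day 5.

day 5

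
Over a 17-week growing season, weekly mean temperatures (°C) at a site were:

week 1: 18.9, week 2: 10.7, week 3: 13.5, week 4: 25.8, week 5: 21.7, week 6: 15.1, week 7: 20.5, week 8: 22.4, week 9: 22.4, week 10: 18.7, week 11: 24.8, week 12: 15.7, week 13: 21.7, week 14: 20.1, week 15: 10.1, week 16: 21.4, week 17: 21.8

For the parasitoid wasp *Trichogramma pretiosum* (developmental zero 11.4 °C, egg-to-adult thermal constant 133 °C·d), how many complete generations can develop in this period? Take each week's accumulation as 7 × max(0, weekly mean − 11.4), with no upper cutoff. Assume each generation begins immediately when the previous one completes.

Weekly DD (7 × max(0, T̄ − 11.4)): 52.5, 0.0, 14.7, 100.8, 72.1, 25.9, 63.7, 77.0, 77.0, 51.1, 93.8, 30.1, 72.1, 60.9, 0.0, 70.0, 72.8.
Season total = 934.5 DD.
Complete generations = ⌊934.5 / 133⌋ = 7.

7 generations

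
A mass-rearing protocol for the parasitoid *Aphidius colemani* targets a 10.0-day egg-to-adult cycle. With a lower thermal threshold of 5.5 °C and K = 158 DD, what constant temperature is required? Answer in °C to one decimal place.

Required daily accumulation = 158 / 10.0 = 15.800 DD/day.
T = T_base + 15.800 = 5.5 + 15.800 = 21.300 ≈ 21.3 °C.

21.3 °C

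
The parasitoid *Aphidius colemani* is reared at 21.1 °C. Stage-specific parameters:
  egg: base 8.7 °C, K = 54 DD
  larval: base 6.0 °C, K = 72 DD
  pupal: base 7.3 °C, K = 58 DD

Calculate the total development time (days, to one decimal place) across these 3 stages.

13.3 days

egg: 54 / (21.1 − 8.7) = 54 / 12.4 = 4.355 d.
larval: 72 / (21.1 − 6.0) = 72 / 15.1 = 4.768 d.
pupal: 58 / (21.1 − 7.3) = 58 / 13.8 = 4.203 d.
Sum = 13.326 ≈ 13.3 days.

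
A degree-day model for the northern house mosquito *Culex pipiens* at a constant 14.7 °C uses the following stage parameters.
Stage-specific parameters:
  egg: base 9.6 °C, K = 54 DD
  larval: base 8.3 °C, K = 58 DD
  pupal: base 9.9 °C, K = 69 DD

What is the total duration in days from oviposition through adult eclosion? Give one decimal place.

egg: 54 / (14.7 − 9.6) = 54 / 5.1 = 10.588 d.
larval: 58 / (14.7 − 8.3) = 58 / 6.4 = 9.063 d.
pupal: 69 / (14.7 − 9.9) = 69 / 4.8 = 14.375 d.
Sum = 34.026 ≈ 34.0 days.

34.0 days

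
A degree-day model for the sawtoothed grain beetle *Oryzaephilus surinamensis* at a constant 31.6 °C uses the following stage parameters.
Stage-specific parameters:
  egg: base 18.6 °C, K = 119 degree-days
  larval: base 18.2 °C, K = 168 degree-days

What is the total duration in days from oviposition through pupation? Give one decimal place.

egg: 119 / (31.6 − 18.6) = 119 / 13.0 = 9.154 d.
larval: 168 / (31.6 − 18.2) = 168 / 13.4 = 12.537 d.
Sum = 21.691 ≈ 21.7 days.

21.7 days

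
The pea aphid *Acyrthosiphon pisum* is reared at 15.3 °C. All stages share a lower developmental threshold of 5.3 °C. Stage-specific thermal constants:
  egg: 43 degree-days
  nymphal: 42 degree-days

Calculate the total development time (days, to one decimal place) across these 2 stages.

8.5 days

Daily accumulation at 15.3 °C = 15.3 − 5.3 = 10.0 DD/day.
Total K = 43 + 42 = 85 DD.
Total duration = 85 / 10.0 = 8.500 ≈ 8.5 days.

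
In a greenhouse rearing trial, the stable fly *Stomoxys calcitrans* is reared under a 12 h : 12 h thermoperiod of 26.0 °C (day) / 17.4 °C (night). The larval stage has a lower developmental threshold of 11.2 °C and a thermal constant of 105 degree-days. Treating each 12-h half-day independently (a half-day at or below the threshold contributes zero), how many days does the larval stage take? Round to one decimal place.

Day half: max(0, 26.0 − 11.2) × 0.5 = 14.8 × 0.5 = 7.40 DD.
Night half: max(0, 17.4 − 11.2) × 0.5 = 6.2 × 0.5 = 3.10 DD.
Per 24 h: 10.50 DD/day.
Duration = 105 / 10.50 = 10.000 ≈ 10.0 days.

10.0 days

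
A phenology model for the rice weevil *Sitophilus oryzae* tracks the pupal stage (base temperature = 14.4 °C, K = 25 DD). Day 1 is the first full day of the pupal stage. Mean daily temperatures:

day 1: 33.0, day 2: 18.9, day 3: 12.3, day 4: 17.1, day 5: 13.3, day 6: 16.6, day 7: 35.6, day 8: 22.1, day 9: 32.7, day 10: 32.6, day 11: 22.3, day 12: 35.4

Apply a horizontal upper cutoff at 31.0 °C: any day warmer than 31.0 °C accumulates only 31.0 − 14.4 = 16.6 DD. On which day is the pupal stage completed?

Daily DD above 14.4 °C (capped at 16.6): 16.6, 4.5, 0.0, 2.7, 0.0, 2.2, 16.6, 7.7, 16.6, 16.6, 7.9, 16.6.
Cumulative: 16.6, 21.1, 21.1, 23.8, 23.8, 26.0, 42.6, 50.3, 66.9, 83.5, 91.4, 108.0.
The total first reaches 25 DD on day 6.

day 6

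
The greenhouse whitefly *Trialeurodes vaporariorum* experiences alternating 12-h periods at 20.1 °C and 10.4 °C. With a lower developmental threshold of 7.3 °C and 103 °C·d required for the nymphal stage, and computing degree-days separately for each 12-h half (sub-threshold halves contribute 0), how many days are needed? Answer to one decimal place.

13.0 days

Day half: max(0, 20.1 − 7.3) × 0.5 = 12.8 × 0.5 = 6.40 DD.
Night half: max(0, 10.4 − 7.3) × 0.5 = 3.1 × 0.5 = 1.55 DD.
Per 24 h: 7.95 DD/day.
Duration = 103 / 7.95 = 12.956 ≈ 13.0 days.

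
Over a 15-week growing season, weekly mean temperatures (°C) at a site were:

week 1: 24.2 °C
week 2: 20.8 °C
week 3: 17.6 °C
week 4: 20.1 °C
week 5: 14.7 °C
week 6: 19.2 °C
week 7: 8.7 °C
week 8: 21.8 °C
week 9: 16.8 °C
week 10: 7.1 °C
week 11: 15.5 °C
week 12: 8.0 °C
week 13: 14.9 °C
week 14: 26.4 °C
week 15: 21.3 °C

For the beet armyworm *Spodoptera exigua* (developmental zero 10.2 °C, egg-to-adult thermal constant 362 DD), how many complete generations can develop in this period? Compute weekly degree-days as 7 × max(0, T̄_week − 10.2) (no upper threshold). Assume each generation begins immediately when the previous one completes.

2 generations

Weekly DD (7 × max(0, T̄ − 10.2)): 98.0, 74.2, 51.8, 69.3, 31.5, 63.0, 0.0, 81.2, 46.2, 0.0, 37.1, 0.0, 32.9, 113.4, 77.7.
Season total = 776.3 DD.
Complete generations = ⌊776.3 / 362⌋ = 2.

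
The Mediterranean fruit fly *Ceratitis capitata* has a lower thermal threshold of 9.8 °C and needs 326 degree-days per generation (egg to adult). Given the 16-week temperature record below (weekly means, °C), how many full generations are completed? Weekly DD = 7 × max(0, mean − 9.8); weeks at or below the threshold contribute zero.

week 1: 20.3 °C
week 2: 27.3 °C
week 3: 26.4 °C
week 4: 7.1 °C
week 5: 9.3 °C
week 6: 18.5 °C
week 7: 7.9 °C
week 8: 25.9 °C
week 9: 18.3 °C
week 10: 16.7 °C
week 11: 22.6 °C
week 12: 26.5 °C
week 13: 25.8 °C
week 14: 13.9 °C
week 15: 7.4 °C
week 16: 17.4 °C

Weekly DD (7 × max(0, T̄ − 9.8)): 73.5, 122.5, 116.2, 0.0, 0.0, 60.9, 0.0, 112.7, 59.5, 48.3, 89.6, 116.9, 112.0, 28.7, 0.0, 53.2.
Season total = 994.0 DD.
Complete generations = ⌊994.0 / 326⌋ = 3.

3 generations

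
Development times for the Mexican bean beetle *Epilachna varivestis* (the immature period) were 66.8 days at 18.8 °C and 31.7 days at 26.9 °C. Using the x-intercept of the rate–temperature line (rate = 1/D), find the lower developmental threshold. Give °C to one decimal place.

11.5 °C

Equal thermal constants: D₁(T₁ − T_b) = D₂(T₂ − T_b).
66.8·(18.8 − T_b) = 31.7·(26.9 − T_b)
T_b = (66.8·18.8 − 31.7·26.9) / (66.8 − 31.7) = 403.11 / 35.1 = 11.485 °C ≈ 11.5 °C.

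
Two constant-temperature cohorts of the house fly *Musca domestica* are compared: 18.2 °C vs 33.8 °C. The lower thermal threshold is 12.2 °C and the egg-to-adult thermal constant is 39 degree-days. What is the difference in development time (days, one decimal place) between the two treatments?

4.7 days

At 18.2 °C: 39 / (18.2 − 12.2) = 39 / 6.0 = 6.500 d.
At 33.8 °C: 39 / (33.8 − 12.2) = 39 / 21.6 = 1.806 d.
Difference = |6.500 − 1.806| = 4.694 ≈ 4.7 days.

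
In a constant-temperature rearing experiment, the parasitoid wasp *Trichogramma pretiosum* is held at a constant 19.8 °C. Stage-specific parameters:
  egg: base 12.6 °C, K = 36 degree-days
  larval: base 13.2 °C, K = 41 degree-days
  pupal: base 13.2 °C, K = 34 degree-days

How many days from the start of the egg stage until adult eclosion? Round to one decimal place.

egg: 36 / (19.8 − 12.6) = 36 / 7.2 = 5.000 d.
larval: 41 / (19.8 − 13.2) = 41 / 6.6 = 6.212 d.
pupal: 34 / (19.8 − 13.2) = 34 / 6.6 = 5.152 d.
Sum = 16.364 ≈ 16.4 days.

16.4 days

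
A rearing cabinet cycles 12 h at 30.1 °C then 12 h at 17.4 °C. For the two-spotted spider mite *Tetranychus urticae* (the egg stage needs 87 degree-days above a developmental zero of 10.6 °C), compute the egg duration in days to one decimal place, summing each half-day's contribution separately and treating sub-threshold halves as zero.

Day half: max(0, 30.1 − 10.6) × 0.5 = 19.5 × 0.5 = 9.75 DD.
Night half: max(0, 17.4 − 10.6) × 0.5 = 6.8 × 0.5 = 3.40 DD.
Per 24 h: 13.15 DD/day.
Duration = 87 / 13.15 = 6.616 ≈ 6.6 days.

6.6 days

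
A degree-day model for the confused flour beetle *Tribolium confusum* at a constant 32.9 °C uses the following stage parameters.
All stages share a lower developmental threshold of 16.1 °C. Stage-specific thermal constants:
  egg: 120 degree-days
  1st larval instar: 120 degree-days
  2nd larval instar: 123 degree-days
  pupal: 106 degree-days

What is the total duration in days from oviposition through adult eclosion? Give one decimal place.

Daily accumulation at 32.9 °C = 32.9 − 16.1 = 16.8 DD/day.
Total K = 120 + 120 + 123 + 106 = 469 DD.
Total duration = 469 / 16.8 = 27.917 ≈ 27.9 days.

27.9 days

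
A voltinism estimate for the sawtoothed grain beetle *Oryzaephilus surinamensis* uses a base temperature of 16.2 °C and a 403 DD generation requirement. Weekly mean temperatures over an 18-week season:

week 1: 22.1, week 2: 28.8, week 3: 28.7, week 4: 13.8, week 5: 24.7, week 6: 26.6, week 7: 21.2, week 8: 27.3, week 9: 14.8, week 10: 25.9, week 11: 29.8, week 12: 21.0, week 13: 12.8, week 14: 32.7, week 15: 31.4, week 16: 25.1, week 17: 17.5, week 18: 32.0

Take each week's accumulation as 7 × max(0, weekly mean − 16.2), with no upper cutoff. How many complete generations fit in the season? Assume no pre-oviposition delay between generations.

2 generations

Weekly DD (7 × max(0, T̄ − 16.2)): 41.3, 88.2, 87.5, 0.0, 59.5, 72.8, 35.0, 77.7, 0.0, 67.9, 95.2, 33.6, 0.0, 115.5, 106.4, 62.3, 9.1, 110.6.
Season total = 1062.6 DD.
Complete generations = ⌊1062.6 / 403⌋ = 2.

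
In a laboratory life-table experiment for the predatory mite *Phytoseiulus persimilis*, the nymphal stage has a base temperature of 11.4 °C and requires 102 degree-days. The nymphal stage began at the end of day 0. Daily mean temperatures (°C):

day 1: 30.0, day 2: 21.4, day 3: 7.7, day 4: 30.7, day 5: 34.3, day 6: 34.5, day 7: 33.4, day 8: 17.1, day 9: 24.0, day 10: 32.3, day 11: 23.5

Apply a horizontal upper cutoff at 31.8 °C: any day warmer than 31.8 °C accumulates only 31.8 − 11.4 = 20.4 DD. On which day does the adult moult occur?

day 7

Daily DD above 11.4 °C (capped at 20.4): 18.6, 10.0, 0.0, 19.3, 20.4, 20.4, 20.4, 5.7, 12.6, 20.4, 12.1.
Cumulative: 18.6, 28.6, 28.6, 47.9, 68.3, 88.7, 109.1, 114.8, 127.4, 147.8, 159.9.
The total first reaches 102 DD on day 7.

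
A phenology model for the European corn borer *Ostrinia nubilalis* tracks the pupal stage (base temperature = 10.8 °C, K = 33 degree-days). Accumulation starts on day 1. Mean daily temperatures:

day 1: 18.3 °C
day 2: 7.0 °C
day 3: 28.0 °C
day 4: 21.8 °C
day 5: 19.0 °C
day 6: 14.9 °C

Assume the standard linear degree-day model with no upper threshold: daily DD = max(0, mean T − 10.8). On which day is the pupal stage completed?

day 4

Daily DD above 10.8 °C: 7.5, 0.0, 17.2, 11.0, 8.2, 4.1.
Cumulative: 7.5, 7.5, 24.7, 35.7, 43.9, 48.0.
The total first reaches 33 DD on day 4.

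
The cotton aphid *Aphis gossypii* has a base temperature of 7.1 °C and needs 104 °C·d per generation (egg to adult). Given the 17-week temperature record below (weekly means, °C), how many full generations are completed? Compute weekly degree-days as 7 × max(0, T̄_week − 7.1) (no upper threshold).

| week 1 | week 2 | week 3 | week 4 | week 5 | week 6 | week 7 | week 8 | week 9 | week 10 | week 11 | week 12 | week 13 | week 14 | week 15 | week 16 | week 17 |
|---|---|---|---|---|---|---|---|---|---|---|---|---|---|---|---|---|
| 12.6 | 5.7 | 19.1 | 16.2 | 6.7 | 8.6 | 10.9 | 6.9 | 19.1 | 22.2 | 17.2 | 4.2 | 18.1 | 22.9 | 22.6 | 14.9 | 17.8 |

Weekly DD (7 × max(0, T̄ − 7.1)): 38.5, 0.0, 84.0, 63.7, 0.0, 10.5, 26.6, 0.0, 84.0, 105.7, 70.7, 0.0, 77.0, 110.6, 108.5, 54.6, 74.9.
Season total = 909.3 DD.
Complete generations = ⌊909.3 / 104⌋ = 8.

8 generations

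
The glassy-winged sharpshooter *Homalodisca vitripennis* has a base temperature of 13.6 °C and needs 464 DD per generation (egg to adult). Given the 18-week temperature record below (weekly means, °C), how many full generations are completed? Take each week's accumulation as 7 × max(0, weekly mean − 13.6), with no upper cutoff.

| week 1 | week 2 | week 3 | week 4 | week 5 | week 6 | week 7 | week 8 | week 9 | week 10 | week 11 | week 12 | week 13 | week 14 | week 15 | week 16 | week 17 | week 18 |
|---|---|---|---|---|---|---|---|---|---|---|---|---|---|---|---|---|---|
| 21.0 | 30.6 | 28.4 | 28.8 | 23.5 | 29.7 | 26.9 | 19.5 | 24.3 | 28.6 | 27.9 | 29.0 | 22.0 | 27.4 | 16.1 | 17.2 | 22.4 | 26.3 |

3 generations

Weekly DD (7 × max(0, T̄ − 13.6)): 51.8, 119.0, 103.6, 106.4, 69.3, 112.7, 93.1, 41.3, 74.9, 105.0, 100.1, 107.8, 58.8, 96.6, 17.5, 25.2, 61.6, 88.9.
Season total = 1433.6 DD.
Complete generations = ⌊1433.6 / 464⌋ = 3.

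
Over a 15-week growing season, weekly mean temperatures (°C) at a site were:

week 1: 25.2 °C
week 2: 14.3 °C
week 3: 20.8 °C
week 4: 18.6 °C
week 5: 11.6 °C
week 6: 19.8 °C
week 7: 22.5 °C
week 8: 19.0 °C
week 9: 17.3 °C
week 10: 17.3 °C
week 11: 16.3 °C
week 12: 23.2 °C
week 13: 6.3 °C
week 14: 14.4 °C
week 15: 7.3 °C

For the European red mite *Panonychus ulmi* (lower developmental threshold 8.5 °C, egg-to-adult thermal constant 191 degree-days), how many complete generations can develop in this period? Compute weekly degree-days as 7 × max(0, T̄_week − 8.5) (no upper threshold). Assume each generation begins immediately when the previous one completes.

Weekly DD (7 × max(0, T̄ − 8.5)): 116.9, 40.6, 86.1, 70.7, 21.7, 79.1, 98.0, 73.5, 61.6, 61.6, 54.6, 102.9, 0.0, 41.3, 0.0.
Season total = 908.6 DD.
Complete generations = ⌊908.6 / 191⌋ = 4.

4 generations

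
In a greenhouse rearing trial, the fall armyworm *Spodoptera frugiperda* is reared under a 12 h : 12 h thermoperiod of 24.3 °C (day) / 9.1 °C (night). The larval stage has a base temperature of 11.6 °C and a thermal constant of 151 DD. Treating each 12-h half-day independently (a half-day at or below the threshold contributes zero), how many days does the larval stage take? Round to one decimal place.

23.8 days

Day half: max(0, 24.3 − 11.6) × 0.5 = 12.7 × 0.5 = 6.35 DD.
Night half: max(0, 9.1 − 11.6) × 0.5 = 0.0 × 0.5 = 0.00 DD.
Per 24 h: 6.35 DD/day.
Duration = 151 / 6.35 = 23.780 ≈ 23.8 days.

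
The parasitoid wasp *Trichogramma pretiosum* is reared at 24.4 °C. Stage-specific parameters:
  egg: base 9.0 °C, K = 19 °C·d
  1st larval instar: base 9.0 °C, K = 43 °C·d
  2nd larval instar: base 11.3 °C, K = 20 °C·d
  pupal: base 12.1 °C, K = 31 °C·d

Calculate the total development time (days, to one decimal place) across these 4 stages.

8.1 days

egg: 19 / (24.4 − 9.0) = 19 / 15.4 = 1.234 d.
1st larval instar: 43 / (24.4 − 9.0) = 43 / 15.4 = 2.792 d.
2nd larval instar: 20 / (24.4 − 11.3) = 20 / 13.1 = 1.527 d.
pupal: 31 / (24.4 − 12.1) = 31 / 12.3 = 2.520 d.
Sum = 8.073 ≈ 8.1 days.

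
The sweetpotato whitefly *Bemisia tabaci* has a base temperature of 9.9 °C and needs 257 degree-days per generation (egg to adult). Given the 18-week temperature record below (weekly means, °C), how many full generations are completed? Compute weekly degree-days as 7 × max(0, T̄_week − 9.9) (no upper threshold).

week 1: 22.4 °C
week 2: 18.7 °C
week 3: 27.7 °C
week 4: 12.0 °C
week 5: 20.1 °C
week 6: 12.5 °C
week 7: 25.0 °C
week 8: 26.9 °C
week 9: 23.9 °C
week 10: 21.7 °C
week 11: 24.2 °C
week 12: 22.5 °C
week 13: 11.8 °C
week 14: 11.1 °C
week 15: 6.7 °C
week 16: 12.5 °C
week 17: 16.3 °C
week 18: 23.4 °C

4 generations

Weekly DD (7 × max(0, T̄ − 9.9)): 87.5, 61.6, 124.6, 14.7, 71.4, 18.2, 105.7, 119.0, 98.0, 82.6, 100.1, 88.2, 13.3, 8.4, 0.0, 18.2, 44.8, 94.5.
Season total = 1150.8 DD.
Complete generations = ⌊1150.8 / 257⌋ = 4.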